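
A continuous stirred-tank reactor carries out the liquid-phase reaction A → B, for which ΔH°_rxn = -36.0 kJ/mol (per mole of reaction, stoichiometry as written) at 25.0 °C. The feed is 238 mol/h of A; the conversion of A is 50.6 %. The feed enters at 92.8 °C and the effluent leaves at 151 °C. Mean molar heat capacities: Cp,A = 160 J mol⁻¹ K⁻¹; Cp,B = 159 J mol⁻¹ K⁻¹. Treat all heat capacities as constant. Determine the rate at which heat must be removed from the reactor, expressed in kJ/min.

Q_out = 35.6 kJ/min

Extent of reaction ξ = 0.506 × 238 = 120.43 mol/h
Reaction term: ξ·ΔH°_rxn = 120.43 × -36.0 = -4335.4 kJ/h
Sensible, feed 92.8→25 °C: -2581.8 kJ/h
Outlet flows (mol/h): A 117.57, B 120.43
Sensible, products 25→151 °C: 4782.9 kJ/h
Q = ΔH = -2134.3 kJ/h = -0.59287 kW
Heat removed = 35.572 kJ/min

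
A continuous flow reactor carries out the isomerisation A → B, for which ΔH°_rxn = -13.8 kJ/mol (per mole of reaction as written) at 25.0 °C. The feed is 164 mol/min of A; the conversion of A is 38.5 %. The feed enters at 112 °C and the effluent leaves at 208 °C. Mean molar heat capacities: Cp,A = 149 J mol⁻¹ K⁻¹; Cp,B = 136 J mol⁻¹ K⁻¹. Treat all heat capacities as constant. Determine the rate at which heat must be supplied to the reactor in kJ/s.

Extent of reaction ξ = 0.385 × 164 = 63.14 mol/min
Reaction term: ξ·ΔH°_rxn = 63.14 × -13.8 = -871.33 kJ/min
Sensible, feed 112→25 °C: -2125.9 kJ/min
Outlet flows (mol/min): A 100.86, B 63.14
Sensible, products 25→208 °C: 4321.6 kJ/min
Q = ΔH = 1324.3 kJ/min = 22.072 kW
Heat supplied = 22.072 kJ/s

Q_in = 22.1 kJ/s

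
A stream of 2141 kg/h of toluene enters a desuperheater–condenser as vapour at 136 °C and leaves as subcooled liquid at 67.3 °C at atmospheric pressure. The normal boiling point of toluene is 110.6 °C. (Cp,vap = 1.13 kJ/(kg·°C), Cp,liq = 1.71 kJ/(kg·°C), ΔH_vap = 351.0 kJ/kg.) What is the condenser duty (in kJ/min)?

vapour 136→110.6 °C: -28.702 kJ/kg
condensation at 110.6 °C: -351 kJ/kg
liquid 110.6→67.3 °C: -74.043 kJ/kg
Δh = -28.702 + -351 + -74.043 = -453.75 kJ/kg
Q = ṁ·Δh = 2141 kg/h × -453.75 kJ/kg = -971470 kJ/h
|Q| = 269.85 kW = 16191 kJ/min

Q_c = 16200 kJ/min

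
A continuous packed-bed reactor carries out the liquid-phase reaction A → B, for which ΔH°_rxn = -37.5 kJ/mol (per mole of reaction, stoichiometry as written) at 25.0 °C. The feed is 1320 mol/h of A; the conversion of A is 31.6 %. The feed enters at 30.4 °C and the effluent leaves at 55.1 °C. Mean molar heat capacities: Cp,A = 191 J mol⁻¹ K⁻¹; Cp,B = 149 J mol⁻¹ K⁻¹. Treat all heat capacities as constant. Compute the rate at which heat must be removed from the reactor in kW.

Q_out = 2.76 kW

Extent of reaction ξ = 0.316 × 1320 = 417.12 mol/h
Reaction term: ξ·ΔH°_rxn = 417.12 × -37.5 = -15642 kJ/h
Sensible, feed 30.4→25 °C: -1361.4 kJ/h
Outlet flows (mol/h): A 902.88, B 417.12
Sensible, products 25→55.1 °C: 7061.5 kJ/h
Q = ΔH = -9942 kJ/h = -2.7617 kW
Heat removed = 2.7617 kW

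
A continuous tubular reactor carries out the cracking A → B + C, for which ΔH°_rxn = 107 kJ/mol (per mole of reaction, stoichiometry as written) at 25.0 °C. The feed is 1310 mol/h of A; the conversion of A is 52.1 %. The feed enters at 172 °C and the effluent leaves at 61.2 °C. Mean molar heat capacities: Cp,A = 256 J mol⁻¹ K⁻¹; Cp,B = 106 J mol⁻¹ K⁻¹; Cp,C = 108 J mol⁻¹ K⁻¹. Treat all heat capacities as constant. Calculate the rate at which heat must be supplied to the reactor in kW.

Extent of reaction ξ = 0.521 × 1310 = 682.51 mol/h
Reaction term: ξ·ΔH°_rxn = 682.51 × 107 = 73029 kJ/h
Sensible, feed 172→25 °C: -49298 kJ/h
Outlet flows (mol/h): A 627.49, B 682.51, C 682.51
Sensible, products 25→61.2 °C: 11102 kJ/h
Q = ΔH = 34833 kJ/h = 9.6758 kW
Heat supplied = 9.6758 kW

Q_in = 9.68 kW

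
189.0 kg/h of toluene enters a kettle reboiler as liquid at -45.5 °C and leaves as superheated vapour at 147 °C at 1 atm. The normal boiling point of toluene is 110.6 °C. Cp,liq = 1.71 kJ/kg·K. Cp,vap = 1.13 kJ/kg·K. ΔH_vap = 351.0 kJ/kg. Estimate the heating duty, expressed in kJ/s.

liquid -45.5→110.6 °C: 266.93 kJ/kg
vaporisation at 110.6 °C: 351 kJ/kg
vapour 110.6→147 °C: 41.132 kJ/kg
Δh = 266.93 + 351 + 41.132 = 659.06 kJ/kg
Q = ṁ·Δh = 189.0 kg/h × 659.06 kJ/kg = 124560 kJ/h
|Q| = 34.601 kW

Q = 34.6 kJ/s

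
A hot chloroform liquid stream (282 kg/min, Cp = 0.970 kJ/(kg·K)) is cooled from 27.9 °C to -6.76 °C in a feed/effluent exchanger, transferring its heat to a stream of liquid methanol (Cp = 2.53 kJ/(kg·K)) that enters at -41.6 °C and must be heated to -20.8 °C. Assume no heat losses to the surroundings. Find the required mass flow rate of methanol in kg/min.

Heat released by hot stream: Q = 282 × 0.970 × (27.9 − -6.76) = 9480.9 kJ/min
Energy balance on cold side (adiabatic exchanger): Q = ṁ_c·Cp_c·(T_c,out − T_c,in)
ṁ_c = 9480.9 / [2.53 × (-20.8 − -41.6)] = 180.16 kg/min

ṁ_c = 180 kg/min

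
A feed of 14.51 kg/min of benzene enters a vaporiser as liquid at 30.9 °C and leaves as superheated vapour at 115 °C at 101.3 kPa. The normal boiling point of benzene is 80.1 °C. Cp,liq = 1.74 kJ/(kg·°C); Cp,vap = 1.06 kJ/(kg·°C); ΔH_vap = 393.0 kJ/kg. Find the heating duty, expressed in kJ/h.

Q = 449000 kJ/h

liquid 30.9→80.1 °C: 85.608 kJ/kg
vaporisation at 80.1 °C: 393 kJ/kg
vapour 80.1→115 °C: 36.994 kJ/kg
Δh = 85.608 + 393 + 36.994 = 515.6 kJ/kg
Q = ṁ·Δh = 14.51 kg/min × 515.6 kJ/kg = 7481.4 kJ/min
|Q| = 124.69 kW = 448880 kJ/h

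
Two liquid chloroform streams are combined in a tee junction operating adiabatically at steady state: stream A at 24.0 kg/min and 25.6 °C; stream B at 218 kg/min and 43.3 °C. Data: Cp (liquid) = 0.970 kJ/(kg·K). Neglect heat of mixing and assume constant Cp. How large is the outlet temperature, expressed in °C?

T_out = 41.5 °C

Adiabatic, steady state ⇒ Σ ṁᵢCp,ᵢ(T_out − Tᵢ) = 0
Σ ṁᵢCp,ᵢTᵢ = 24.0×0.970×25.6 + 218×0.970×43.3 = 9752.2
Σ ṁᵢCp,ᵢ = 24.0×0.970 + 218×0.970 = 234.74
T_out = 9752.2 / 234.74 = 41.545 °C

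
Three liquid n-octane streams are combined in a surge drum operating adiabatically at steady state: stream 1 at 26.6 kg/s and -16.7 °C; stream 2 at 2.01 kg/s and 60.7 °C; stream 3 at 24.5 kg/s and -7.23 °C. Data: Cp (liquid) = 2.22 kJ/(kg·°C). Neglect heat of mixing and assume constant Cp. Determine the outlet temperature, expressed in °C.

T_out = -9.40 °C

No heat crosses the boundary, so H_out = H_in.
Σ ṁᵢCp,ᵢTᵢ = 26.6×2.22×-16.7 + 2.01×2.22×60.7 + 24.5×2.22×-7.23 = -1108.6
Σ ṁᵢCp,ᵢ = 26.6×2.22 + 2.01×2.22 + 24.5×2.22 = 117.9
T_out = -1108.6 / 117.9 = -9.4021 °C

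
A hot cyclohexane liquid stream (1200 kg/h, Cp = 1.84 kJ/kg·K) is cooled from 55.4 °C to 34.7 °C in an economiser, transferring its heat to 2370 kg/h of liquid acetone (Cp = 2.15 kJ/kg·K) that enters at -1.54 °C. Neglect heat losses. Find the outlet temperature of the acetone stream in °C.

Heat released by hot stream: Q = 1200 × 1.84 × (55.4 − 34.7) = 45706 kJ/h
Energy balance on cold side (adiabatic exchanger): Q = ṁ_c·Cp_c·(T_c,out − T_c,in)
T_c,out = -1.54 + 45706/(2370 × 2.15) = 7.4298 °C

T_c,out = 7.43 °C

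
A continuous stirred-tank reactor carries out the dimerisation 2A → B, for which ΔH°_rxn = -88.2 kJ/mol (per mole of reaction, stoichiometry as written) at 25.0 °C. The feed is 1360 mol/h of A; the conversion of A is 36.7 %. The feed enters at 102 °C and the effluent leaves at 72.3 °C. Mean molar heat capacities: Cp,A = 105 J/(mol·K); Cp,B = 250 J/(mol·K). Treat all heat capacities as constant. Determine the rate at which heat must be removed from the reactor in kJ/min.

Q_out = 430 kJ/min

Extent of reaction ξ = 0.367 × 1360 / 2 = 249.56 mol/h
Reaction term: ξ·ΔH°_rxn = 249.56 × -88.2 = -22011 kJ/h
Sensible, feed 102→25 °C: -10996 kJ/h
Outlet flows (mol/h): A 860.88, B 249.56
Sensible, products 25→72.3 °C: 7226.6 kJ/h
Q = ΔH = -25780 kJ/h = -7.1612 kW
Heat removed = 429.67 kJ/min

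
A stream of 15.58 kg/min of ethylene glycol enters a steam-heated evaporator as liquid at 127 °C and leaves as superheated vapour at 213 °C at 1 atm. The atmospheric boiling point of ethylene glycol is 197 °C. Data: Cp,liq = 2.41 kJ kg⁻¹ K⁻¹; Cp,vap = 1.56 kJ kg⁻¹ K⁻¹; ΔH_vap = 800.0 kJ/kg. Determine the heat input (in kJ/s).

liquid 127→197 °C: 168.7 kJ/kg
vaporisation at 197 °C: 800 kJ/kg
vapour 197→213 °C: 24.96 kJ/kg
Δh = 168.7 + 800 + 24.96 = 993.66 kJ/kg
Q = ṁ·Δh = 15.58 kg/min × 993.66 kJ/kg = 15481 kJ/min
|Q| = 258.02 kW

Q = 258 kJ/s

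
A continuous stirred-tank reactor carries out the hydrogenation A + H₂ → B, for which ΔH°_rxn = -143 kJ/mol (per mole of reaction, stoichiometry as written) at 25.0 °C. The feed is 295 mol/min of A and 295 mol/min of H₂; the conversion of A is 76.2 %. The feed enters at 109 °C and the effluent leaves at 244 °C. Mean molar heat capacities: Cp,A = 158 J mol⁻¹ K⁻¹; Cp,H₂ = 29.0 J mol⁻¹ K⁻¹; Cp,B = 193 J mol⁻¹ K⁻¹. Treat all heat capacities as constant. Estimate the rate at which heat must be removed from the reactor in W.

Q_out = 407000 W

Extent of reaction ξ = 0.762 × 295 = 224.79 mol/min
Reaction term: ξ·ΔH°_rxn = 224.79 × -143 = -32145 kJ/min
Sensible, feed 109→25 °C: -4633.9 kJ/min
Outlet flows (mol/min): A 70.21, H₂ 70.21, B 224.79
Sensible, products 25→244 °C: 12377 kJ/min
Q = ΔH = -24402 kJ/min = -406.71 kW
Heat removed = 406710 W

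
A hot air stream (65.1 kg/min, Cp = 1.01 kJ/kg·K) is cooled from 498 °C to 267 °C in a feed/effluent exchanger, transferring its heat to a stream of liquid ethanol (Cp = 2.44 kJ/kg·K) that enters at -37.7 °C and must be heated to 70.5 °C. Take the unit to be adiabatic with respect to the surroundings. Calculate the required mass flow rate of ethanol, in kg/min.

ṁ_c = 57.5 kg/min

Heat released by hot stream: Q = 65.1 × 1.01 × (498 − 267) = 15188 kJ/min
Energy balance on cold side (adiabatic exchanger): Q = ṁ_c·Cp_c·(T_c,out − T_c,in)
ṁ_c = 15188 / [2.44 × (70.5 − -37.7)] = 57.53 kg/min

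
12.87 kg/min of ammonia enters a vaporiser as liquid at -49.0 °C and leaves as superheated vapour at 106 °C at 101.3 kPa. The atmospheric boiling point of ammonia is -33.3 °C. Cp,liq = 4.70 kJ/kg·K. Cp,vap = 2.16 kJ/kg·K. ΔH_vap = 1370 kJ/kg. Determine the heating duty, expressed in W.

liquid -49.0→-33.3 °C: 73.79 kJ/kg
vaporisation at -33.3 °C: 1370 kJ/kg
vapour -33.3→106 °C: 300.89 kJ/kg
Δh = 73.79 + 1370 + 300.89 = 1744.7 kJ/kg
Q = ṁ·Δh = 12.87 kg/min × 1744.7 kJ/kg = 22454 kJ/min
|Q| = 374.23 kW = 374230 W

Q = 374000 W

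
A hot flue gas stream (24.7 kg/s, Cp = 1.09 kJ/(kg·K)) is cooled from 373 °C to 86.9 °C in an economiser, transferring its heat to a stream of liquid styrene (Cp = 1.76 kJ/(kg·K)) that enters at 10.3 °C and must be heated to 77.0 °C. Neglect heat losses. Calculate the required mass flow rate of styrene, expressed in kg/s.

ṁ_c = 65.6 kg/s

Heat released by hot stream: Q = 24.7 × 1.09 × (373 − 86.9) = 7702.7 kJ/s
Energy balance on cold side (adiabatic exchanger): Q = ṁ_c·Cp_c·(T_c,out − T_c,in)
ṁ_c = 7702.7 / [1.76 × (77.0 − 10.3)] = 65.615 kg/s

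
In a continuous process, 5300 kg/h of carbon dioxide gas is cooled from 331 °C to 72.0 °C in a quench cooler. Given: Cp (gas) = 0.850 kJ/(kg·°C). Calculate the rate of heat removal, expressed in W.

Q_c = 324000 W

Q = ṁ·Cp·ΔT = 5300 × 0.850 × (72.0 − 331) = -1.1668e+06 kJ/h
Converting: 1.1668e+06 / 3600 s = 324.11 kW
Cooling duty = 324110 W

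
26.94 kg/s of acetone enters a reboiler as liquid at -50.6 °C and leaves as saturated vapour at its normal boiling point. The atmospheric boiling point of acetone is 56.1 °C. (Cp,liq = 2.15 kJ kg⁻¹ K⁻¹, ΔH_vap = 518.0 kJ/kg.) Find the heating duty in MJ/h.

Q = 72500 MJ/h

liquid -50.6→56.1 °C: 229.41 kJ/kg
vaporisation at 56.1 °C: 518 kJ/kg
Δh = 229.41 + 518 = 747.4 kJ/kg
Q = ṁ·Δh = 26.94 kg/s × 747.4 kJ/kg = 20135 kJ/s
|Q| = 20135 kW = 72486 MJ/h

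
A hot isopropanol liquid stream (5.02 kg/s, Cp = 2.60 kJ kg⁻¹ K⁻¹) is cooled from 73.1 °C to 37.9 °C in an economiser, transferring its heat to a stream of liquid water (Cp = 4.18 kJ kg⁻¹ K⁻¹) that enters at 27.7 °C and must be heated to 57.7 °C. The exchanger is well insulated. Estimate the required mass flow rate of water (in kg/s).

Heat released by hot stream: Q = 5.02 × 2.60 × (73.1 − 37.9) = 459.43 kJ/s
Energy balance on cold side (adiabatic exchanger): Q = ṁ_c·Cp_c·(T_c,out − T_c,in)
ṁ_c = 459.43 / [4.18 × (57.7 − 27.7)] = 3.6637 kg/s

ṁ_c = 3.66 kg/s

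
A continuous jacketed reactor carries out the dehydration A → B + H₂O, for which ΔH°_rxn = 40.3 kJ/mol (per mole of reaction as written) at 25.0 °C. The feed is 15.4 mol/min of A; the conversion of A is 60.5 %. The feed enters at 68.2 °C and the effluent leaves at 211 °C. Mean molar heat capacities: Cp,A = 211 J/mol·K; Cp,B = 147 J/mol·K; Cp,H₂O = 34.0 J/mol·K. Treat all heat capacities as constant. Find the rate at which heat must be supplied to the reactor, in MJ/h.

Q_in = 47.3 MJ/h

Extent of reaction ξ = 0.605 × 15.4 = 9.317 mol/min
Reaction term: ξ·ΔH°_rxn = 9.317 × 40.3 = 375.48 kJ/min
Sensible, feed 68.2→25 °C: -140.37 kJ/min
Outlet flows (mol/min): A 6.083, B 9.317, H₂O 9.317
Sensible, products 25→211 °C: 552.4 kJ/min
Q = ΔH = 787.5 kJ/min = 13.125 kW
Heat supplied = 47.25 MJ/h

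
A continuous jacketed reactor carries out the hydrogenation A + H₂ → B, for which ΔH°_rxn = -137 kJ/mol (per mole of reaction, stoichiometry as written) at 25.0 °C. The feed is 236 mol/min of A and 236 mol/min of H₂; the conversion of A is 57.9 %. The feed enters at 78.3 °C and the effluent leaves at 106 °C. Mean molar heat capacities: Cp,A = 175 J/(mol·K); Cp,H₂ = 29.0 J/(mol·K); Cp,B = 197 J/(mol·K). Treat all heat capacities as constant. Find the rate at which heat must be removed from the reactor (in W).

Q_out = 291000 W

Extent of reaction ξ = 0.579 × 236 = 136.64 mol/min
Reaction term: ξ·ΔH°_rxn = 136.64 × -137 = -18720 kJ/min
Sensible, feed 78.3→25 °C: -2566.1 kJ/min
Outlet flows (mol/min): A 99.356, H₂ 99.356, B 136.64
Sensible, products 25→106 °C: 3822.2 kJ/min
Q = ΔH = -17464 kJ/min = -291.07 kW
Heat removed = 291070 W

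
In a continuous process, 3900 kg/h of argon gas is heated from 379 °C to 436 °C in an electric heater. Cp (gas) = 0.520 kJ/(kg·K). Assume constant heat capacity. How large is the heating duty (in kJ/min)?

Q = 1930 kJ/min

Q = ṁ·Cp·ΔT = 3900 × 0.520 × (436 − 379) = 115600 kJ/h
Converting: 115600 / 3600 s = 32.11 kW
Heating duty = 1926.6 kJ/min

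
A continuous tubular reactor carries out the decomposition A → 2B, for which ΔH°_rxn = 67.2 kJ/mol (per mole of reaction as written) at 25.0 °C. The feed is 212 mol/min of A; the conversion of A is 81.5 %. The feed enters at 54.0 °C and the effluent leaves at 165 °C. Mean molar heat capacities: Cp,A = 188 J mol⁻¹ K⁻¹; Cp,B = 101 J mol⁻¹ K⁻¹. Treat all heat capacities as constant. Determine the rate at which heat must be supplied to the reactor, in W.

Q_in = 273000 W

Extent of reaction ξ = 0.815 × 212 = 172.78 mol/min
Reaction term: ξ·ΔH°_rxn = 172.78 × 67.2 = 11611 kJ/min
Sensible, feed 54.0→25 °C: -1155.8 kJ/min
Outlet flows (mol/min): A 39.22, B 345.56
Sensible, products 25→165 °C: 5918.5 kJ/min
Q = ΔH = 16373 kJ/min = 272.89 kW
Heat supplied = 272890 W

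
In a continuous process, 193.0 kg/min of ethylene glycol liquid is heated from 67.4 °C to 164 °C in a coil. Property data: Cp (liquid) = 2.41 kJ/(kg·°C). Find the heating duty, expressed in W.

Q = ṁ·Cp·ΔT = 193.0 × 2.41 × (164 − 67.4) = 44932 kJ/min
Converting: 44932 / 60 s = 748.86 kW
Heating duty = 748860 W

Q = 749000 W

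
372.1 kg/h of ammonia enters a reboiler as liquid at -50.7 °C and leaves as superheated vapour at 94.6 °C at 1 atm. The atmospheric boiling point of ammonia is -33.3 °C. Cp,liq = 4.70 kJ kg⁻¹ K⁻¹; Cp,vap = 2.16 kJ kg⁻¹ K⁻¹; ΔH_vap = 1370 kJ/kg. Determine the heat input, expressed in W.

liquid -50.7→-33.3 °C: 81.78 kJ/kg
vaporisation at -33.3 °C: 1370 kJ/kg
vapour -33.3→94.6 °C: 276.26 kJ/kg
Δh = 81.78 + 1370 + 276.26 = 1728 kJ/kg
Q = ṁ·Δh = 372.1 kg/h × 1728 kJ/kg = 643010 kJ/h
|Q| = 178.61 kW = 178610 W

Q = 179000 W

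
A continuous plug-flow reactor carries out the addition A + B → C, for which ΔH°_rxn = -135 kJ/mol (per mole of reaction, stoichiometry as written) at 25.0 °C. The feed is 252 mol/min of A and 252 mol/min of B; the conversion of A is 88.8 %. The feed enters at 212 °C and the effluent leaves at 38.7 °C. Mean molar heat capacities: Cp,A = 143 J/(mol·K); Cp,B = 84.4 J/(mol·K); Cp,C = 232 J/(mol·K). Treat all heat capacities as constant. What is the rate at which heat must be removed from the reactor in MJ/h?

Q_out = 2410 MJ/h

Extent of reaction ξ = 0.888 × 252 = 223.78 mol/min
Reaction term: ξ·ΔH°_rxn = 223.78 × -135 = -30210 kJ/min
Sensible, feed 212→25 °C: -10716 kJ/min
Outlet flows (mol/min): A 28.224, B 28.224, C 223.78
Sensible, products 25→38.7 °C: 799.18 kJ/min
Q = ΔH = -40127 kJ/min = -668.78 kW
Heat removed = 2407.6 MJ/h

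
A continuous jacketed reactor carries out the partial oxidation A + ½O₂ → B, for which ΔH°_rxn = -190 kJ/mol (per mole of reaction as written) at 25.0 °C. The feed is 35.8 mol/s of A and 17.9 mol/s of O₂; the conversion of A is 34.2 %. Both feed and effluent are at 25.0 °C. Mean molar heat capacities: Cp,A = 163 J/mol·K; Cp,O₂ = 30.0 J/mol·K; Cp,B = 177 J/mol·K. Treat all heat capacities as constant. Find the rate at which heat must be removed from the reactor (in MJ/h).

Extent of reaction ξ = 0.342 × 35.8 = 12.244 mol/s
Reaction term: ξ·ΔH°_rxn = 12.244 × -190 = -2326.3 kJ/s
Q = ΔH = -2326.3 kJ/s = -2326.3 kW
Heat removed = 8374.6 MJ/h

Q_out = 8370 MJ/h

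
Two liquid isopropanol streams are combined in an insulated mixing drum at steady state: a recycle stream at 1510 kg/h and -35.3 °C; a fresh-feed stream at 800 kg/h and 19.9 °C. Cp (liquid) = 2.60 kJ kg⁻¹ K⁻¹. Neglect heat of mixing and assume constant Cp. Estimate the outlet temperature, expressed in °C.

T_out = -16.2 °C

Energy balance with Q = 0: Σ ṁᵢCp,ᵢ(T_out − Tᵢ) = 0
T_out = Σ ṁᵢCp,ᵢTᵢ / Σ ṁᵢCp,ᵢ
      = -97196 / 6006 = -16.183 °C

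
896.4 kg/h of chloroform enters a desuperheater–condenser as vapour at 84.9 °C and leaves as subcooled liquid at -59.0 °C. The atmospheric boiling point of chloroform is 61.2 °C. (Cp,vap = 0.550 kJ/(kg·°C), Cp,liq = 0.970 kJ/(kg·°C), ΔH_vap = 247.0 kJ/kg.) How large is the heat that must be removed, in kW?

Q_c = 93.8 kW

vapour 84.9→61.2 °C: -13.035 kJ/kg
condensation at 61.2 °C: -247 kJ/kg
liquid 61.2→-59.0 °C: -116.59 kJ/kg
Δh = -13.035 + -247 + -116.59 = -376.63 kJ/kg
Q = ṁ·Δh = 896.4 kg/h × -376.63 kJ/kg = -337610 kJ/h
|Q| = 93.781 kW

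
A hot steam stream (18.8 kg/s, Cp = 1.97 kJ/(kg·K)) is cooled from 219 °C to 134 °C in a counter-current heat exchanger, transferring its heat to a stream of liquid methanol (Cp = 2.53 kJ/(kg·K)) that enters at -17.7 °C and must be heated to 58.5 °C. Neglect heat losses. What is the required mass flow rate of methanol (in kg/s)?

ṁ_c = 16.3 kg/s

Heat released by hot stream: Q = 18.8 × 1.97 × (219 − 134) = 3148.1 kJ/s
Energy balance on cold side (adiabatic exchanger): Q = ṁ_c·Cp_c·(T_c,out − T_c,in)
ṁ_c = 3148.1 / [2.53 × (58.5 − -17.7)] = 16.329 kg/s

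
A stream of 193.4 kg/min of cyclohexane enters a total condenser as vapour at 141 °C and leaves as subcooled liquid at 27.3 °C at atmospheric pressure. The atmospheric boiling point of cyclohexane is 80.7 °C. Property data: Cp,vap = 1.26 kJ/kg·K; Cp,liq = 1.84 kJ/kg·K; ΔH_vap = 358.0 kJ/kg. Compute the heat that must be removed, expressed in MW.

vapour 141→80.7 °C: -75.978 kJ/kg
condensation at 80.7 °C: -358 kJ/kg
liquid 80.7→27.3 °C: -98.256 kJ/kg
Δh = -75.978 + -358 + -98.256 = -532.23 kJ/kg
Q = ṁ·Δh = 193.4 kg/min × -532.23 kJ/kg = -102930 kJ/min
|Q| = 1715.6 kW = 1.7156 MW

Q_c = 1.72 MW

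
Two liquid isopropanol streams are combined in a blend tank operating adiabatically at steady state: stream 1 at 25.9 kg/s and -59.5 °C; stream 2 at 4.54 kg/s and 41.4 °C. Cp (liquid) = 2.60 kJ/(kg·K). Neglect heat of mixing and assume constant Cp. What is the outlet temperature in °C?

No heat crosses the boundary, so H_out = H_in.
Σ ṁᵢCp,ᵢTᵢ = 25.9×2.60×-59.5 + 4.54×2.60×41.4 = -3518
Σ ṁᵢCp,ᵢ = 25.9×2.60 + 4.54×2.60 = 79.144
T_out = -3518 / 79.144 = -44.451 °C

T_out = -44.5 °C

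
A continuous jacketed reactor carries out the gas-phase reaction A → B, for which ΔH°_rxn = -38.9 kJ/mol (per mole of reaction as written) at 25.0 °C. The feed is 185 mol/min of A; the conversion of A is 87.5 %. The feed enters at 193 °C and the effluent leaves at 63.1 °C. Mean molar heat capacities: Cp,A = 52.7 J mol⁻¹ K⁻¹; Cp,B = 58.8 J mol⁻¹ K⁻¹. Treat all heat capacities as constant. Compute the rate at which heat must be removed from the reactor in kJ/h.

Q_out = 452000 kJ/h

Extent of reaction ξ = 0.875 × 185 = 161.88 mol/min
Reaction term: ξ·ΔH°_rxn = 161.88 × -38.9 = -6296.9 kJ/min
Sensible, feed 193→25 °C: -1637.9 kJ/min
Outlet flows (mol/min): A 23.125, B 161.88
Sensible, products 25→63.1 °C: 409.08 kJ/min
Q = ΔH = -7525.8 kJ/min = -125.43 kW
Heat removed = 451550 kJ/h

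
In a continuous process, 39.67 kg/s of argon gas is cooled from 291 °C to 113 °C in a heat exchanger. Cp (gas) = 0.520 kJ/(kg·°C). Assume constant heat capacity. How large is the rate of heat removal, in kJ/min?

Q = ṁ·Cp·ΔT = 39.67 × 0.520 × (113 − 291) = -3671.9 kJ/s
Cooling duty = 220310 kJ/min

Q_c = 220000 kJ/min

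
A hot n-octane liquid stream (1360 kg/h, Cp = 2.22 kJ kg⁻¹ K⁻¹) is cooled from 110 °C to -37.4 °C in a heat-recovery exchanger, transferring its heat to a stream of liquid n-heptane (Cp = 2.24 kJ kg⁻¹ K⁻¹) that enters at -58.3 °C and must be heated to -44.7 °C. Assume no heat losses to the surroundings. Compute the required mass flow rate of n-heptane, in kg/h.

Heat released by hot stream: Q = 1360 × 2.22 × (110 − -37.4) = 445030 kJ/h
Energy balance on cold side (adiabatic exchanger): Q = ṁ_c·Cp_c·(T_c,out − T_c,in)
ṁ_c = 445030 / [2.24 × (-44.7 − -58.3)] = 14608 kg/h

ṁ_c = 14600 kg/h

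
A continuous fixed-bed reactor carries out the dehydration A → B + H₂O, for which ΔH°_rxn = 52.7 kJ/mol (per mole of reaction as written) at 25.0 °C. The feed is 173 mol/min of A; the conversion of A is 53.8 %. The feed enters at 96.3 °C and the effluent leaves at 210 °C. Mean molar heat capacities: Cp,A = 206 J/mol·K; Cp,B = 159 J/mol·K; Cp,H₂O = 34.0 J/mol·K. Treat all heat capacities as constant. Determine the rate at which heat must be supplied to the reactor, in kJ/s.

Q_in = 146 kJ/s

Extent of reaction ξ = 0.538 × 173 = 93.074 mol/min
Reaction term: ξ·ΔH°_rxn = 93.074 × 52.7 = 4905 kJ/min
Sensible, feed 96.3→25 °C: -2541 kJ/min
Outlet flows (mol/min): A 79.926, B 93.074, H₂O 93.074
Sensible, products 25→210 °C: 6369.2 kJ/min
Q = ΔH = 8733.2 kJ/min = 145.55 kW
Heat supplied = 145.55 kJ/s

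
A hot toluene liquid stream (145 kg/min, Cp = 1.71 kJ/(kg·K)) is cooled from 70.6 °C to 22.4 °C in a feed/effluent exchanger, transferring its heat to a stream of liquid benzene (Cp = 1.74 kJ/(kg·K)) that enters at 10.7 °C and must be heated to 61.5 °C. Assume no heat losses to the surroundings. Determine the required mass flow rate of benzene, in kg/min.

ṁ_c = 135 kg/min

Heat released by hot stream: Q = 145 × 1.71 × (70.6 − 22.4) = 11951 kJ/min
Energy balance on cold side (adiabatic exchanger): Q = ṁ_c·Cp_c·(T_c,out − T_c,in)
ṁ_c = 11951 / [1.74 × (61.5 − 10.7)] = 135.21 kg/min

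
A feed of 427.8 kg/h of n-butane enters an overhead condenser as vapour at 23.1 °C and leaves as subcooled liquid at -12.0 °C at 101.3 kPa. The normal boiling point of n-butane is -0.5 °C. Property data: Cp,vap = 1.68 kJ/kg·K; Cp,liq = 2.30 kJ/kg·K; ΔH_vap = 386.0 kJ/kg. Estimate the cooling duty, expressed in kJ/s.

Q_c = 53.7 kJ/s

vapour 23.1→-0.5 °C: -39.648 kJ/kg
condensation at -0.5 °C: -386 kJ/kg
liquid -0.5→-12.0 °C: -26.45 kJ/kg
Δh = -39.648 + -386 + -26.45 = -452.1 kJ/kg
Q = ṁ·Δh = 427.8 kg/h × -452.1 kJ/kg = -193410 kJ/h
|Q| = 53.724 kW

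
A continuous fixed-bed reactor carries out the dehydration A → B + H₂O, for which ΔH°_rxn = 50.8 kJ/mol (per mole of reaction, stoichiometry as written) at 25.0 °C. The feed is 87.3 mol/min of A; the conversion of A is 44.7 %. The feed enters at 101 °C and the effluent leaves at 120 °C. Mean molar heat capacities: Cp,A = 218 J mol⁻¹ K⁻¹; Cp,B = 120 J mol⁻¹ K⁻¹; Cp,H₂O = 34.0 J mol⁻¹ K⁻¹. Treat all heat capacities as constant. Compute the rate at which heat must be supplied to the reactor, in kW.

Extent of reaction ξ = 0.447 × 87.3 = 39.023 mol/min
Reaction term: ξ·ΔH°_rxn = 39.023 × 50.8 = 1982.4 kJ/min
Sensible, feed 101→25 °C: -1446.4 kJ/min
Outlet flows (mol/min): A 48.277, B 39.023, H₂O 39.023
Sensible, products 25→120 °C: 1570.7 kJ/min
Q = ΔH = 2106.7 kJ/min = 35.112 kW
Heat supplied = 35.112 kW

Q_in = 35.1 kW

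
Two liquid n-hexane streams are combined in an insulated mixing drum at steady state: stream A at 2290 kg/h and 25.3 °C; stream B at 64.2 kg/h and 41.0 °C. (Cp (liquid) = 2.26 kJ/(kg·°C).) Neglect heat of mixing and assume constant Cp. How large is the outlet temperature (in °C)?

T_out = 25.7 °C

Energy balance with Q = 0: Σ ṁᵢCp,ᵢ(T_out − Tᵢ) = 0
T_out = Σ ṁᵢCp,ᵢTᵢ / Σ ṁᵢCp,ᵢ
      = 136890 / 5320.5 = 25.728 °C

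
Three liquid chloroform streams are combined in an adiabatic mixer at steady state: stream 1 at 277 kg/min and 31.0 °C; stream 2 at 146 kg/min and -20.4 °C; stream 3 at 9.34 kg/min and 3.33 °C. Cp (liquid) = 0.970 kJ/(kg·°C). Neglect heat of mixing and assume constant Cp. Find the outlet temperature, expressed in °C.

Adiabatic, steady state ⇒ Σ ṁᵢCp,ᵢ(T_out − Tᵢ) = 0
T_out = Σ ṁᵢCp,ᵢTᵢ / Σ ṁᵢCp,ᵢ
      = 5470.5 / 419.37 = 13.045 °C

T_out = 13.0 °C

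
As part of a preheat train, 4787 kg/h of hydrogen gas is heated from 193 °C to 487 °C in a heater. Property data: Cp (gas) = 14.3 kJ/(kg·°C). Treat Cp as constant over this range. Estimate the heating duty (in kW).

Q = ṁ·Cp·ΔT = 4787 × 14.3 × (487 − 193) = 2.0126e+07 kJ/h
Converting: 2.0126e+07 / 3600 s = 5590.4 kW

Q = 5590 kW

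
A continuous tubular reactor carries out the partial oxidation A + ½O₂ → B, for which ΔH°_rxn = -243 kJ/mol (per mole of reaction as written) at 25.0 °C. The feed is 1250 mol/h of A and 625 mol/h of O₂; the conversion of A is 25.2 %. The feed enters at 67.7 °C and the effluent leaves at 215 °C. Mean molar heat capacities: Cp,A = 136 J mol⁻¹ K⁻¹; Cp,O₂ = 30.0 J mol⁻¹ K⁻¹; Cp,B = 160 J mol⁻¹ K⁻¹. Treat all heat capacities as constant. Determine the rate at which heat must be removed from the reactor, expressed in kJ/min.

Extent of reaction ξ = 0.252 × 1250 = 315 mol/h
Reaction term: ξ·ΔH°_rxn = 315 × -243 = -76545 kJ/h
Sensible, feed 67.7→25 °C: -8059.6 kJ/h
Outlet flows (mol/h): A 935, O₂ 467.5, B 315
Sensible, products 25→215 °C: 36401 kJ/h
Q = ΔH = -48203 kJ/h = -13.39 kW
Heat removed = 803.39 kJ/min

Q_out = 803 kJ/min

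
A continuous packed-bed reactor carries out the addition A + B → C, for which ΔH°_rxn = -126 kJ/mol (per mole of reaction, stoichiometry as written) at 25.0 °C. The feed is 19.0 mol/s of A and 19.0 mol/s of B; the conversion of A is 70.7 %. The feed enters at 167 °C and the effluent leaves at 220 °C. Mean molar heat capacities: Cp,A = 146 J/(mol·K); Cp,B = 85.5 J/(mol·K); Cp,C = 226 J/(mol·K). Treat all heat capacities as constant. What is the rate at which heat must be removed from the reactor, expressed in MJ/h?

Q_out = 5310 MJ/h

Extent of reaction ξ = 0.707 × 19.0 = 13.433 mol/s
Reaction term: ξ·ΔH°_rxn = 13.433 × -126 = -1692.6 kJ/s
Sensible, feed 167→25 °C: -624.59 kJ/s
Outlet flows (mol/s): A 5.567, B 5.567, C 13.433
Sensible, products 25→220 °C: 843.3 kJ/s
Q = ΔH = -1473.8 kJ/s = -1473.8 kW
Heat removed = 5305.8 MJ/h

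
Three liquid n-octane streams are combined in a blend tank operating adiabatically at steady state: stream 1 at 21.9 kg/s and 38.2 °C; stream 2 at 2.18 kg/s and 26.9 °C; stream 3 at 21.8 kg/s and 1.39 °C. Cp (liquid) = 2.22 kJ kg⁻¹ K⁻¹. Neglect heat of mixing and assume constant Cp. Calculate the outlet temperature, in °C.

Adiabatic, steady state ⇒ Σ ṁᵢCp,ᵢ(T_out − Tᵢ) = 0
Σ ṁᵢCp,ᵢTᵢ = 21.9×2.22×38.2 + 2.18×2.22×26.9 + 21.8×2.22×1.39 = 2054.7
Σ ṁᵢCp,ᵢ = 21.9×2.22 + 2.18×2.22 + 21.8×2.22 = 101.85
T_out = 2054.7 / 101.85 = 20.173 °C

T_out = 20.2 °C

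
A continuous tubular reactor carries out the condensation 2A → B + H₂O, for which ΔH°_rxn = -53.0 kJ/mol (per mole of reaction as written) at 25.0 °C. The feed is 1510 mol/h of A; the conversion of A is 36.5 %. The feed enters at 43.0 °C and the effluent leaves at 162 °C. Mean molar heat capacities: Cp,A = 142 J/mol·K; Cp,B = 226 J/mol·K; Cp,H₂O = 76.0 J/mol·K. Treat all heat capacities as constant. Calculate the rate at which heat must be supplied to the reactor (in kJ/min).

Extent of reaction ξ = 0.365 × 1510 / 2 = 275.57 mol/h
Reaction term: ξ·ΔH°_rxn = 275.57 × -53.0 = -14605 kJ/h
Sensible, feed 43.0→25 °C: -3859.6 kJ/h
Outlet flows (mol/h): A 958.85, B 275.57, H₂O 275.57
Sensible, products 25→162 °C: 30055 kJ/h
Q = ΔH = 11590 kJ/h = 3.2195 kW
Heat supplied = 193.17 kJ/min

Q_in = 193 kJ/min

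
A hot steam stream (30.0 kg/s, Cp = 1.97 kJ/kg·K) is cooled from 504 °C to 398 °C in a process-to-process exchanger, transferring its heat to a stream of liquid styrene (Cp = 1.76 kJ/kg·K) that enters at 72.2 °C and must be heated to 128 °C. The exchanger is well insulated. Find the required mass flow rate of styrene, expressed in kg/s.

ṁ_c = 63.8 kg/s

Heat released by hot stream: Q = 30.0 × 1.97 × (504 − 398) = 6264.6 kJ/s
Energy balance on cold side (adiabatic exchanger): Q = ṁ_c·Cp_c·(T_c,out − T_c,in)
ṁ_c = 6264.6 / [1.76 × (128 − 72.2)] = 63.789 kg/s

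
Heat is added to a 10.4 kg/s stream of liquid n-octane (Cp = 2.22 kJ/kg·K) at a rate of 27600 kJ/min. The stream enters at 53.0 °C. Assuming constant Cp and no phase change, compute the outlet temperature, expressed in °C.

T_out = 72.9 °C

Q = 27600 kJ/min = 460 kJ/s
ΔT = Q/(ṁ·Cp) = 460/(10.4×2.22) = 19.924 K
T_out = 53.0 + 19.924 = 72.924 °C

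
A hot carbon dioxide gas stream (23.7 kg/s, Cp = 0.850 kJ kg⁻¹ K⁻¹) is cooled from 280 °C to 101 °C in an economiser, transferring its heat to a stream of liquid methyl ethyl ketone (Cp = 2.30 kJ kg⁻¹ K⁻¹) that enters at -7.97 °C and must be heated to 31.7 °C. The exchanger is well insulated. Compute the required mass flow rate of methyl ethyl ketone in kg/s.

ṁ_c = 39.5 kg/s

Heat released by hot stream: Q = 23.7 × 0.850 × (280 − 101) = 3606 kJ/s
Energy balance on cold side (adiabatic exchanger): Q = ṁ_c·Cp_c·(T_c,out − T_c,in)
ṁ_c = 3606 / [2.30 × (31.7 − -7.97)] = 39.521 kg/s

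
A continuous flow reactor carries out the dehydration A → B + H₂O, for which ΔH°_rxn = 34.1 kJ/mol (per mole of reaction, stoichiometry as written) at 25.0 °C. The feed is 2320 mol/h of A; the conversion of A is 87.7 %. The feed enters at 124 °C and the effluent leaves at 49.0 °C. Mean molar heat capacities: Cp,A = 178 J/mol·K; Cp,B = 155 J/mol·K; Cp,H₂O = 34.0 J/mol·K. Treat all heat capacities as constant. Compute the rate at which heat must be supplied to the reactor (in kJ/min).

Extent of reaction ξ = 0.877 × 2320 = 2034.6 mol/h
Reaction term: ξ·ΔH°_rxn = 2034.6 × 34.1 = 69381 kJ/h
Sensible, feed 124→25 °C: -40883 kJ/h
Outlet flows (mol/h): A 285.36, B 2034.6, H₂O 2034.6
Sensible, products 25→49.0 °C: 10448 kJ/h
Q = ΔH = 38946 kJ/h = 10.818 kW
Heat supplied = 649.11 kJ/min

Q_in = 649 kJ/min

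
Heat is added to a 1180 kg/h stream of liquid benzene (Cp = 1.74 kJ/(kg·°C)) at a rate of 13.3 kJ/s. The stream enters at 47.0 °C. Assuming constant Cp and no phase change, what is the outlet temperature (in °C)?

T_out = 70.3 °C

Q = 13.3 kJ/s = 47880 kJ/h
ΔT = Q/(ṁ·Cp) = 47880/(1180×1.74) = 23.32 K
T_out = 47.0 + 23.32 = 70.32 °C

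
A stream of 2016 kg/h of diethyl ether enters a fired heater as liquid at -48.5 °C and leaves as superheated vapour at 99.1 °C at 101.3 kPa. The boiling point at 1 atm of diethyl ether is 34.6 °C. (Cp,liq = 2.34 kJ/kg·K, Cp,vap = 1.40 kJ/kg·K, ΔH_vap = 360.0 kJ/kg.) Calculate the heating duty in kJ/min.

Q = 21700 kJ/min

liquid -48.5→34.6 °C: 194.45 kJ/kg
vaporisation at 34.6 °C: 360 kJ/kg
vapour 34.6→99.1 °C: 90.3 kJ/kg
Δh = 194.45 + 360 + 90.3 = 644.75 kJ/kg
Q = ṁ·Δh = 2016 kg/h × 644.75 kJ/kg = 1.2998e+06 kJ/h
|Q| = 361.06 kW = 21664 kJ/min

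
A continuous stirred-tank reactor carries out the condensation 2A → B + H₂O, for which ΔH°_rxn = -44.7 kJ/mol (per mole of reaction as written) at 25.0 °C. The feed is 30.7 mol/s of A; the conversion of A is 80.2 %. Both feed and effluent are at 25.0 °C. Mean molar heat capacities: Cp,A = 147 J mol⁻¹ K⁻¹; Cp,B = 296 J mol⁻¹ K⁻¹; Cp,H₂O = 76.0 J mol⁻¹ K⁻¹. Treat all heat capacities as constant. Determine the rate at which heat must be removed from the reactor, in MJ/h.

Q_out = 1980 MJ/h

Extent of reaction ξ = 0.802 × 30.7 / 2 = 12.311 mol/s
Reaction term: ξ·ΔH°_rxn = 12.311 × -44.7 = -550.29 kJ/s
Q = ΔH = -550.29 kJ/s = -550.29 kW
Heat removed = 1981 MJ/h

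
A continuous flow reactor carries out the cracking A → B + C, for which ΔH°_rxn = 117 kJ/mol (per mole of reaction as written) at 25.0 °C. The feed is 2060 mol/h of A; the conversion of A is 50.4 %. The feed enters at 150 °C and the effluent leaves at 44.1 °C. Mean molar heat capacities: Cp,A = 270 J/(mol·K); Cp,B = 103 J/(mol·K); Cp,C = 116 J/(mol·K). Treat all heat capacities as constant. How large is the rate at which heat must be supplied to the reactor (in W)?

Extent of reaction ξ = 0.504 × 2060 = 1038.2 mol/h
Reaction term: ξ·ΔH°_rxn = 1038.2 × 117 = 121470 kJ/h
Sensible, feed 150→25 °C: -69525 kJ/h
Outlet flows (mol/h): A 1021.8, B 1038.2, C 1038.2
Sensible, products 25→44.1 °C: 9612.1 kJ/h
Q = ΔH = 61561 kJ/h = 17.1 kW
Heat supplied = 17100 W

Q_in = 17100 W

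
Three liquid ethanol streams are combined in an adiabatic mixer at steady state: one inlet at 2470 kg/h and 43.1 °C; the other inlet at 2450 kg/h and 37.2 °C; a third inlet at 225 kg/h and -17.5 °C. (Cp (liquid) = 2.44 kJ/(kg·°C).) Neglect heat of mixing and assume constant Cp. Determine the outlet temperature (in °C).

Energy balance with Q = 0: Σ ṁᵢCp,ᵢ(T_out − Tᵢ) = 0
T_out = Σ ṁᵢCp,ᵢTᵢ / Σ ṁᵢCp,ᵢ
      = 472530 / 12554 = 37.64 °C

T_out = 37.6 °C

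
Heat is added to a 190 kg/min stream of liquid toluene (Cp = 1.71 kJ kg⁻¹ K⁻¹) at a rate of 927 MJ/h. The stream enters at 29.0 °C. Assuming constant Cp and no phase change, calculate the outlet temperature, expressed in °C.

T_out = 76.6 °C

Q = 927 MJ/h = 15450 kJ/min
ΔT = Q/(ṁ·Cp) = 15450/(190×1.71) = 47.553 K
T_out = 29.0 + 47.553 = 76.553 °C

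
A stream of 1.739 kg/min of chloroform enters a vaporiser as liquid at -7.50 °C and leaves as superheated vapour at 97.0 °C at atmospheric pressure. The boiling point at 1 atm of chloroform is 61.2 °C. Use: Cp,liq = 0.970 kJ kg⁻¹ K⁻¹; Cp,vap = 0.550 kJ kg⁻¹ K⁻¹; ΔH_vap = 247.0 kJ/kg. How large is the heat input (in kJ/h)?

liquid -7.50→61.2 °C: 66.639 kJ/kg
vaporisation at 61.2 °C: 247 kJ/kg
vapour 61.2→97.0 °C: 19.69 kJ/kg
Δh = 66.639 + 247 + 19.69 = 333.33 kJ/kg
Q = ṁ·Δh = 1.739 kg/min × 333.33 kJ/kg = 579.66 kJ/min
|Q| = 9.661 kW = 34780 kJ/h

Q = 34800 kJ/h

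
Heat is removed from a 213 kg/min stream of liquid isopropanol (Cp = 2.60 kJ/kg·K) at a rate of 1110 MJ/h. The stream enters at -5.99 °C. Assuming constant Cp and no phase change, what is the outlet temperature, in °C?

T_out = -39.4 °C

Q = 1110 MJ/h = 18500 kJ/min
ΔT = Q/(ṁ·Cp) = 18500/(213×2.60) = 33.406 K
T_out = -5.99 − 33.406 = -39.396 °C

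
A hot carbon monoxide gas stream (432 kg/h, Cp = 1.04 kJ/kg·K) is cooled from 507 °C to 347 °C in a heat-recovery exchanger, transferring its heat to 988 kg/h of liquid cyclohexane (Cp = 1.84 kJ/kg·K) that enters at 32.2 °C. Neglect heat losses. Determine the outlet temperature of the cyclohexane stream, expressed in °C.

T_c,out = 71.7 °C

Heat released by hot stream: Q = 432 × 1.04 × (507 − 347) = 71885 kJ/h
Energy balance on cold side (adiabatic exchanger): Q = ṁ_c·Cp_c·(T_c,out − T_c,in)
T_c,out = 32.2 + 71885/(988 × 1.84) = 71.742 °C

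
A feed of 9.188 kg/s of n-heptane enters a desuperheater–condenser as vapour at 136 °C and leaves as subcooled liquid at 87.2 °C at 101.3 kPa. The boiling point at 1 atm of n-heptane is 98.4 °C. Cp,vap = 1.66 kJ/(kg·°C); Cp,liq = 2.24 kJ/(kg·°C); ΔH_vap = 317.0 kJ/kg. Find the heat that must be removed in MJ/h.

vapour 136→98.4 °C: -62.416 kJ/kg
condensation at 98.4 °C: -317 kJ/kg
liquid 98.4→87.2 °C: -25.088 kJ/kg
Δh = -62.416 + -317 + -25.088 = -404.5 kJ/kg
Q = ṁ·Δh = 9.188 kg/s × -404.5 kJ/kg = -3716.6 kJ/s
|Q| = 3716.6 kW = 13380 MJ/h

Q_c = 13400 MJ/h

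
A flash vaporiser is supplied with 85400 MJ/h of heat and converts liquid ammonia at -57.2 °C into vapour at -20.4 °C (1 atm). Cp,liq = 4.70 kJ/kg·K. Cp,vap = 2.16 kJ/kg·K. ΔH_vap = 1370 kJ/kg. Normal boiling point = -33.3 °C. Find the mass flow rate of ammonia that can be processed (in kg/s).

ṁ = 15.7 kg/s

Δh = 4.70×(-33.3−-57.2) + 1370 + 2.16×(-20.4−-33.3) = 1510.2 kJ/kg
Q = 85400 MJ/h = 23722 kJ/s = 23722 kJ/s
ṁ = Q/Δh = 23722 / 1510.2 = 15.708 kg/s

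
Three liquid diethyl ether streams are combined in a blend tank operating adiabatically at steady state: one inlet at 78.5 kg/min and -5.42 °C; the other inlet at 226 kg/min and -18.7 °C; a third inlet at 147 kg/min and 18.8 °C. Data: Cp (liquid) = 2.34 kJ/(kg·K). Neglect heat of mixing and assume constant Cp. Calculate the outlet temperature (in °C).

Energy balance with Q = 0: Σ ṁᵢCp,ᵢ(T_out − Tᵢ) = 0
T_out = Σ ṁᵢCp,ᵢTᵢ / Σ ṁᵢCp,ᵢ
      = -4418.1 / 1056.5 = -4.1818 °C

T_out = -4.18 °C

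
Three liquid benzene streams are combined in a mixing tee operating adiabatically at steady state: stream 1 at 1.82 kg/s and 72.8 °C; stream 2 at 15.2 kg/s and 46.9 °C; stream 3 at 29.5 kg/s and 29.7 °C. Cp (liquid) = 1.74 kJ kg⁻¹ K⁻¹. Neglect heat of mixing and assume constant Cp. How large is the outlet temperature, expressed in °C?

No heat crosses the boundary, so H_out = H_in.
Σ ṁᵢCp,ᵢTᵢ = 1.82×1.74×72.8 + 15.2×1.74×46.9 + 29.5×1.74×29.7 = 2995.5
Σ ṁᵢCp,ᵢ = 1.82×1.74 + 15.2×1.74 + 29.5×1.74 = 80.945
T_out = 2995.5 / 80.945 = 37.006 °C

T_out = 37.0 °C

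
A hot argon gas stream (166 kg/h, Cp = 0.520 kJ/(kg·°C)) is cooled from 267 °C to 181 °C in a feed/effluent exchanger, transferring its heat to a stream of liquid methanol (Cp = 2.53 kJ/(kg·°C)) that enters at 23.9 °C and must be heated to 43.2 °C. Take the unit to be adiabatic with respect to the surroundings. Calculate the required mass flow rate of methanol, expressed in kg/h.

ṁ_c = 152 kg/h

Heat released by hot stream: Q = 166 × 0.520 × (267 − 181) = 7423.5 kJ/h
Energy balance on cold side (adiabatic exchanger): Q = ṁ_c·Cp_c·(T_c,out − T_c,in)
ṁ_c = 7423.5 / [2.53 × (43.2 − 23.9)] = 152.03 kg/h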